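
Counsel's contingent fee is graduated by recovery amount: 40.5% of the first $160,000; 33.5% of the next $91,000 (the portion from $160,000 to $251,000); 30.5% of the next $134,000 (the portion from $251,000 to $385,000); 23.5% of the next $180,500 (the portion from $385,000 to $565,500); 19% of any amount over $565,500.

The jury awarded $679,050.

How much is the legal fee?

First $160,000 at 40.5% = $64,800.00
Next $91,000 at 33.5% = $30,485.00
Next $134,000 at 30.5% = $40,870.00
Next $180,500 at 23.5% = $42,417.50
Remaining $113,550 at 19% = $21,574.50
Fee: $64,800.00 + $30,485.00 + $40,870.00 + $42,417.50 + $21,574.50 = $200,147.00

$200,147.00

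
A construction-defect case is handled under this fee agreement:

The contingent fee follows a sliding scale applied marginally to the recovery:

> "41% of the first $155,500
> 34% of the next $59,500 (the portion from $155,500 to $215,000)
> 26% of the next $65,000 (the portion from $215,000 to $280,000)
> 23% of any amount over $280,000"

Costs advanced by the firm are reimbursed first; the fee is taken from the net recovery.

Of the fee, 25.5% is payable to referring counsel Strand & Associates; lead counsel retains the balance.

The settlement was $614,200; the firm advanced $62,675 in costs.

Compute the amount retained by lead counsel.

Fee base (net of costs): $614,200 − $62,675 = $551,525
First $155,500 at 41% = $63,755.00
Next $59,500 at 34% = $20,230.00
Next $65,000 at 26% = $16,900.00
Remaining $271,525 at 23% = $62,450.75
Fee: $63,755.00 + $20,230.00 + $16,900.00 + $62,450.75 = $163,335.75
Referral share: 25.5% of $163,335.75 = $41,650.62; lead counsel retains $163,335.75 − $41,650.62 = $121,685.13.

$121,685.13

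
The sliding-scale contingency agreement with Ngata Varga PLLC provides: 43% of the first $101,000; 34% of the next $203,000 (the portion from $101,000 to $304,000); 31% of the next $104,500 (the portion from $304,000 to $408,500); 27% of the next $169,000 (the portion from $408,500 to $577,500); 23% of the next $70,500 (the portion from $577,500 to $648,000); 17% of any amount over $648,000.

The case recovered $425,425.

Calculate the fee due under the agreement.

$149,414.75

First $101,000 at 43% = $43,430.00
Next $203,000 at 34% = $69,020.00
Next $104,500 at 31% = $32,395.00
Remaining $16,925 at 27% = $4,569.75
Fee: $43,430.00 + $69,020.00 + $32,395.00 + $4,569.75 = $149,414.75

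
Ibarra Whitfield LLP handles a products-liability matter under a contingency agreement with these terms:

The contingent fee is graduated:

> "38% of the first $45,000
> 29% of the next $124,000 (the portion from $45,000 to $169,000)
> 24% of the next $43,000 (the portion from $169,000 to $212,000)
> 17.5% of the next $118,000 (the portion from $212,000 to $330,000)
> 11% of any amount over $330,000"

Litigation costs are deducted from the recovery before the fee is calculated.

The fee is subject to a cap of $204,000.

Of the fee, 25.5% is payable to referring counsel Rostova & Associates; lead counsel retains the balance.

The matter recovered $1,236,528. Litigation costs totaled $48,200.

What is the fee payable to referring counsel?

$45,503.75

Fee base (net of costs): $1,236,528 − $48,200 = $1,188,328
First $45,000 at 38% = $17,100.00
Next $124,000 at 29% = $35,960.00
Next $43,000 at 24% = $10,320.00
Next $118,000 at 17.5% = $20,650.00
Remaining $858,328 at 11% = $94,416.08
Fee: $17,100.00 + $35,960.00 + $10,320.00 + $20,650.00 + $94,416.08 = $178,446.08
$178,446.08 is under the $204,000 cap.
Referral share: 25.5% of $178,446.08 = $45,503.75; lead counsel retains $178,446.08 − $45,503.75 = $132,942.33.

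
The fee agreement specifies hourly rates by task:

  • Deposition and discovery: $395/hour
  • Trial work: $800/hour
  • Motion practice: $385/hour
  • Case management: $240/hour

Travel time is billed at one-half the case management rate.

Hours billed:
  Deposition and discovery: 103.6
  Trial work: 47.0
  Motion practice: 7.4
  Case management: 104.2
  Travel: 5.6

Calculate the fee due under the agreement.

$107,051.00

Deposition and discovery: 103.6 × $395 = $40,922.00
Trial work: 47.0 × $800 = $37,600.00
Motion practice: 7.4 × $385 = $2,849.00
Case management: 104.2 × $240 = $25,008.00
Subtotal: $40,922.00 + $37,600.00 + $2,849.00 + $25,008.00 = $106,379.00
Travel: 5.6 × ($240 ÷ 2) = 5.6 × $120.00 = $672.00
Total: $106,379.00 + $672.00 = $107,051.00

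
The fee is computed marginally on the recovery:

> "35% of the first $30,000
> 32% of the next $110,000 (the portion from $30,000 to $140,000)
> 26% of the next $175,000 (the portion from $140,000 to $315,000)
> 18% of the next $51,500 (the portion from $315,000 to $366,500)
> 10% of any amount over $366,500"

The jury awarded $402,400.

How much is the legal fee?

$104,060.00

First $30,000 at 35% = $10,500.00
Next $110,000 at 32% = $35,200.00
Next $175,000 at 26% = $45,500.00
Next $51,500 at 18% = $9,270.00
Remaining $35,900 at 10% = $3,590.00
Fee: $10,500.00 + $35,200.00 + $45,500.00 + $9,270.00 + $3,590.00 = $104,060.00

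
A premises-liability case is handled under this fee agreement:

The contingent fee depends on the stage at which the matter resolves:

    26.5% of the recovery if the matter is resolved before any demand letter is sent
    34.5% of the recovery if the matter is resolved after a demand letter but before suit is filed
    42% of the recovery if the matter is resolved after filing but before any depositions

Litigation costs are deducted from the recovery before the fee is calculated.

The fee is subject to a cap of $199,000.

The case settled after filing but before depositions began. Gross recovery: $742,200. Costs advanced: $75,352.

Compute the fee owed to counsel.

Fee base (net of costs): $742,200 − $75,352 = $666,848
The matter settled after filing but before depositions began, so the 42% rate applies.
$666,848 × 42% = $280,076.16
$280,076.16 exceeds the $199,000 cap, so the fee is capped at $199,000.00.

$199,000.00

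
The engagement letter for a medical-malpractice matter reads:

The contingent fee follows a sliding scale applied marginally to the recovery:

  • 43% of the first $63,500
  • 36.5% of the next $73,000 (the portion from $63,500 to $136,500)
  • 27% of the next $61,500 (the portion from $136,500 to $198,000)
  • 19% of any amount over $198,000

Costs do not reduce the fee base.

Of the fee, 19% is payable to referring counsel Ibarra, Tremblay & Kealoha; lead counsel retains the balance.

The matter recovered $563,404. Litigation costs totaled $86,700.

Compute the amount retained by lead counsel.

Fee base is the gross recovery, $563,404; costs are reimbursed separately.
First $63,500 at 43% = $27,305.00
Next $73,000 at 36.5% = $26,645.00
Next $61,500 at 27% = $16,605.00
Remaining $365,404 at 19% = $69,426.76
Fee: $27,305.00 + $26,645.00 + $16,605.00 + $69,426.76 = $139,981.76
Referral share: 19% of $139,981.76 = $26,596.53; lead counsel retains $139,981.76 − $26,596.53 = $113,385.23.

$113,385.23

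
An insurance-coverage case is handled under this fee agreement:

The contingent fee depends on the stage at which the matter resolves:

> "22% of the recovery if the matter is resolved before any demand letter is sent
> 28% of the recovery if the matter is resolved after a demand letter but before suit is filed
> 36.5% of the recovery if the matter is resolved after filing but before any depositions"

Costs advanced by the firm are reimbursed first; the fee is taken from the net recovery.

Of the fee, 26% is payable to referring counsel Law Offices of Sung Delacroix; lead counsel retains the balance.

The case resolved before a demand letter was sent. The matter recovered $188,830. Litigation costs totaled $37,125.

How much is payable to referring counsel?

$8,677.53

Fee base (net of costs): $188,830 − $37,125 = $151,705
The matter resolved before a demand letter was sent, so the 22% rate applies.
$151,705 × 22% = $33,375.10
Referral share: 26% of $33,375.10 = $8,677.53; lead counsel retains $33,375.10 − $8,677.53 = $24,697.57.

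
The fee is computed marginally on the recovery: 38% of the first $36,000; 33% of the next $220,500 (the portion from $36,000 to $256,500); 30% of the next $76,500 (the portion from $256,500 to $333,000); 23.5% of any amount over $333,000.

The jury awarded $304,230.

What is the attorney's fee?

$100,764.00

First $36,000 at 38% = $13,680.00
Next $220,500 at 33% = $72,765.00
Remaining $47,730 at 30% = $14,319.00
Fee: $13,680.00 + $72,765.00 + $14,319.00 = $100,764.00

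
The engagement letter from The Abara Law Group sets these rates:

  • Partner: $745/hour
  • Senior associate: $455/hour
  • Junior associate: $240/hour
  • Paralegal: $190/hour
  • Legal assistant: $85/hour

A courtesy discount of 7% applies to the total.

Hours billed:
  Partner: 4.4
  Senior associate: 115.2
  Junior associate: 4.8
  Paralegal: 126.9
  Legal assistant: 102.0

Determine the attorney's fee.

$83,353.11

Partner: 4.4 × $745 = $3,278.00
Senior associate: 115.2 × $455 = $52,416.00
Junior associate: 4.8 × $240 = $1,152.00
Paralegal: 126.9 × $190 = $24,111.00
Legal assistant: 102.0 × $85 = $8,670.00
Subtotal: $89,627.00
Less 7% discount: −$6,273.89
Total: $89,627.00 − $6,273.89 = $83,353.11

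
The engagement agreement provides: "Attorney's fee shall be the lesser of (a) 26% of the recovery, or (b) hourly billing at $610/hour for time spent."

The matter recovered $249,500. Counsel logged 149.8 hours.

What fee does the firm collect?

(a) 26% of $249,500 = $64,870.00
(b) 149.8 × $610 = $91,378.00
The lesser is (a): $64,870.00.

$64,870.00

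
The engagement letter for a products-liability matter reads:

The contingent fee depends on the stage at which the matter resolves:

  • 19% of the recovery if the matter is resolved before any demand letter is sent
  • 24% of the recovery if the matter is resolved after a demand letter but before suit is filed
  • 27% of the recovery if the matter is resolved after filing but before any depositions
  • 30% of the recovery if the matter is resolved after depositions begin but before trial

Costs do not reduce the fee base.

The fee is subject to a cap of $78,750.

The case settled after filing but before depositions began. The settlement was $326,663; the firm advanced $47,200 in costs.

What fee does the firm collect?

$78,750.00

Fee base is the gross recovery, $326,663; costs are reimbursed separately.
The matter settled after filing but before depositions began, so the 27% rate applies.
$326,663 × 27% = $88,199.01
$88,199.01 exceeds the $78,750 cap, so the fee is capped at $78,750.00.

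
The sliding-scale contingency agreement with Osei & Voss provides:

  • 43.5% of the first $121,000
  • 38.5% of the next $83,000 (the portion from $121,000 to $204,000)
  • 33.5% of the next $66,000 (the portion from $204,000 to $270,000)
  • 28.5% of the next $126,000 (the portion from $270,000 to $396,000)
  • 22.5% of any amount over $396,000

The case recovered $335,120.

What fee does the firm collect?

First $121,000 at 43.5% = $52,635.00
Next $83,000 at 38.5% = $31,955.00
Next $66,000 at 33.5% = $22,110.00
Remaining $65,120 at 28.5% = $18,559.20
Fee: $52,635.00 + $31,955.00 + $22,110.00 + $18,559.20 = $125,259.20

$125,259.20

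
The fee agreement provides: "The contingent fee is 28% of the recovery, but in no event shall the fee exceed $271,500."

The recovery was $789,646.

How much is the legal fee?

28% of $789,646 = $221,100.88
That is under the $271,500 cap.

$221,100.88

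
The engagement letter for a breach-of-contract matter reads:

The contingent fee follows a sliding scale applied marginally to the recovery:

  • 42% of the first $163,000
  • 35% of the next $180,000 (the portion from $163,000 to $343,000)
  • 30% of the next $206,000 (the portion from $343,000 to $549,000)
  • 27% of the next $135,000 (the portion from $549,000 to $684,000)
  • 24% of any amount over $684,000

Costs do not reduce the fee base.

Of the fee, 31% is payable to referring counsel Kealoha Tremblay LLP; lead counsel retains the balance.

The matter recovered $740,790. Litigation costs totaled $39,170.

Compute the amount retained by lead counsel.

$167,904.32

Fee base is the gross recovery, $740,790; costs are reimbursed separately.
First $163,000 at 42% = $68,460.00
Next $180,000 at 35% = $63,000.00
Next $206,000 at 30% = $61,800.00
Next $135,000 at 27% = $36,450.00
Remaining $56,790 at 24% = $13,629.60
Fee: $68,460.00 + $63,000.00 + $61,800.00 + $36,450.00 + $13,629.60 = $243,339.60
Referral share: 31% of $243,339.60 = $75,435.28; lead counsel retains $243,339.60 − $75,435.28 = $167,904.32.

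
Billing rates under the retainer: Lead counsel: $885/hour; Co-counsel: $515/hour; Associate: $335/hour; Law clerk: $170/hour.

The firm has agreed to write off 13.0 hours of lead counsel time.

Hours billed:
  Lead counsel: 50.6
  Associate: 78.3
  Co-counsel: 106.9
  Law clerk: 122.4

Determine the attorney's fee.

Lead counsel: 50.6 × $885 = $44,781.00
Co-counsel: 106.9 × $515 = $55,053.50
Associate: 78.3 × $335 = $26,230.50
Law clerk: 122.4 × $170 = $20,808.00
Subtotal: $146,873.00
Write-off: 13.0 × $885 = $11,505.00
Total: $146,873.00 − $11,505.00 = $135,368.00

$135,368.00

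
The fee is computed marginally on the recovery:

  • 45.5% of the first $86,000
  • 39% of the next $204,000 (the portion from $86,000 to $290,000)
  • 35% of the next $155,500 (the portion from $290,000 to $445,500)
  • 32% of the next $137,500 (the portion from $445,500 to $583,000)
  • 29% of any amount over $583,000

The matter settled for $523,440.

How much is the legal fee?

$198,055.80

First $86,000 at 45.5% = $39,130.00
Next $204,000 at 39% = $79,560.00
Next $155,500 at 35% = $54,425.00
Remaining $77,940 at 32% = $24,940.80
Fee: $39,130.00 + $79,560.00 + $54,425.00 + $24,940.80 = $198,055.80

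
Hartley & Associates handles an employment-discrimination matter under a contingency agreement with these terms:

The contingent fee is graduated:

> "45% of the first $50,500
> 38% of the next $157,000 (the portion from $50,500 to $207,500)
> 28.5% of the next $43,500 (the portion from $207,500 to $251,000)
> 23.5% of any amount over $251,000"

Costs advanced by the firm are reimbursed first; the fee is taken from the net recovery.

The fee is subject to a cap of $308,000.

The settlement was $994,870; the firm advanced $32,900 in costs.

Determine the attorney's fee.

Fee base (net of costs): $994,870 − $32,900 = $961,970
First $50,500 at 45% = $22,725.00
Next $157,000 at 38% = $59,660.00
Next $43,500 at 28.5% = $12,397.50
Remaining $710,970 at 23.5% = $167,077.95
Fee: $22,725.00 + $59,660.00 + $12,397.50 + $167,077.95 = $261,860.45
$261,860.45 is under the $308,000 cap.

$261,860.45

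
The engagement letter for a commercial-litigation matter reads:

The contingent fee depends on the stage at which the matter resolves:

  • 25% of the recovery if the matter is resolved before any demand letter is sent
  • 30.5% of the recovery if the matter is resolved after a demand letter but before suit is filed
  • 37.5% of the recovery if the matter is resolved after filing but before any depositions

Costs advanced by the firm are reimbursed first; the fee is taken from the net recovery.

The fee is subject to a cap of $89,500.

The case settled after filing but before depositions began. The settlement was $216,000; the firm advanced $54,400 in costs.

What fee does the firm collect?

Fee base (net of costs): $216,000 − $54,400 = $161,600
The matter settled after filing but before depositions began, so the 37.5% rate applies.
$161,600 × 37.5% = $60,600.00
$60,600.00 is under the $89,500 cap.

$60,600.00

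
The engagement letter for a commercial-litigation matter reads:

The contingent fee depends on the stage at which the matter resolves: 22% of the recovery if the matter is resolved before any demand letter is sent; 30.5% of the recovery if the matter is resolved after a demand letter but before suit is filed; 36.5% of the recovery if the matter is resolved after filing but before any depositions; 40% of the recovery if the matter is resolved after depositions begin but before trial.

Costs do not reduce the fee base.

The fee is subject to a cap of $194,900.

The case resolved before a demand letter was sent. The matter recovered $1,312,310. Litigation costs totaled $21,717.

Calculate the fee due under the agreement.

Fee base is the gross recovery, $1,312,310; costs are reimbursed separately.
The matter resolved before a demand letter was sent, so the 22% rate applies.
$1,312,310 × 22% = $288,708.20
$288,708.20 exceeds the $194,900 cap, so the fee is capped at $194,900.00.

$194,900.00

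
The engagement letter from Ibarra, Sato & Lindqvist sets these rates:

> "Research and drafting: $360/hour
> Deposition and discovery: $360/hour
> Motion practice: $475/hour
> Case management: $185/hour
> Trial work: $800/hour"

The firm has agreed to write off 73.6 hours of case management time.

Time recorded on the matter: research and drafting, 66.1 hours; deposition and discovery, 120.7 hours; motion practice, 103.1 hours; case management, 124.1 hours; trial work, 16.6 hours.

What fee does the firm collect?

Research and drafting: 66.1 × $360 = $23,796.00
Deposition and discovery: 120.7 × $360 = $43,452.00
Motion practice: 103.1 × $475 = $48,972.50
Case management: 124.1 × $185 = $22,958.50
Trial work: 16.6 × $800 = $13,280.00
Subtotal: $152,459.00
Write-off: 73.6 × $185 = $13,616.00
Total: $152,459.00 − $13,616.00 = $138,843.00

$138,843.00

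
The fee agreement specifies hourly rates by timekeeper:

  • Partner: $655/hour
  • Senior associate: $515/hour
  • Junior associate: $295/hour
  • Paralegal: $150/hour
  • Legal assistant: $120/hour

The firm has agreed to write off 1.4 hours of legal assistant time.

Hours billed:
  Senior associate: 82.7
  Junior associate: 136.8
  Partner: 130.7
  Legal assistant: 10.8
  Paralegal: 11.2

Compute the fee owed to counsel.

$171,363.00

Partner: 130.7 × $655 = $85,608.50
Senior associate: 82.7 × $515 = $42,590.50
Junior associate: 136.8 × $295 = $40,356.00
Paralegal: 11.2 × $150 = $1,680.00
Legal assistant: 10.8 × $120 = $1,296.00
Subtotal: $171,531.00
Write-off: 1.4 × $120 = $168.00
Total: $171,531.00 − $168.00 = $171,363.00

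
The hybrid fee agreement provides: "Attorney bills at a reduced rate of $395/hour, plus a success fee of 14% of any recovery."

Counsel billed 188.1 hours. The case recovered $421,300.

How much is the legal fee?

$133,281.50

Hourly: 188.1 × $395 = $74,299.50
Success fee: 14% of $421,300 = $58,982.00
Total: $74,299.50 + $58,982.00 = $133,281.50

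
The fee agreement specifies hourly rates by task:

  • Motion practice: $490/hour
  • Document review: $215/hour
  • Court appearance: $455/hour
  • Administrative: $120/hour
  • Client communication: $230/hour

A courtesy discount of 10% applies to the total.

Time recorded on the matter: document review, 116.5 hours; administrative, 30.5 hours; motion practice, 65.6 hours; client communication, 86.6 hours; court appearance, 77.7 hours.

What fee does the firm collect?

$104,510.70

Motion practice: 65.6 × $490 = $32,144.00
Document review: 116.5 × $215 = $25,047.50
Court appearance: 77.7 × $455 = $35,353.50
Administrative: 30.5 × $120 = $3,660.00
Client communication: 86.6 × $230 = $19,918.00
Subtotal: $116,123.00
Less 10% discount: −$11,612.30
Total: $116,123.00 − $11,612.30 = $104,510.70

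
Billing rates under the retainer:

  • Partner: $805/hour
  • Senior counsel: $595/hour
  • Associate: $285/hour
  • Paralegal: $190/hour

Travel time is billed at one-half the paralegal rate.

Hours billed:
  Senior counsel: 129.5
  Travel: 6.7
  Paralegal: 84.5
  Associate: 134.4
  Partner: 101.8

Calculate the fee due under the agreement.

Partner: 101.8 × $805 = $81,949.00
Senior counsel: 129.5 × $595 = $77,052.50
Associate: 134.4 × $285 = $38,304.00
Paralegal: 84.5 × $190 = $16,055.00
Subtotal: $81,949.00 + $77,052.50 + $38,304.00 + $16,055.00 = $213,360.50
Travel: 6.7 × ($190 ÷ 2) = 6.7 × $95.00 = $636.50
Total: $213,360.50 + $636.50 = $213,997.00

$213,997.00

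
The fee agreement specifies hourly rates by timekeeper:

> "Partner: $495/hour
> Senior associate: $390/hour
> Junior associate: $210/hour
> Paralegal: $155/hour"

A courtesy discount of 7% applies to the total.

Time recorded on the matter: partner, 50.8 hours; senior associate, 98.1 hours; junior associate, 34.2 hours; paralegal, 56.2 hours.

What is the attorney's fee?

Partner: 50.8 × $495 = $25,146.00
Senior associate: 98.1 × $390 = $38,259.00
Junior associate: 34.2 × $210 = $7,182.00
Paralegal: 56.2 × $155 = $8,711.00
Subtotal: $79,298.00
Less 7% discount: −$5,550.86
Total: $79,298.00 − $5,550.86 = $73,747.14

$73,747.14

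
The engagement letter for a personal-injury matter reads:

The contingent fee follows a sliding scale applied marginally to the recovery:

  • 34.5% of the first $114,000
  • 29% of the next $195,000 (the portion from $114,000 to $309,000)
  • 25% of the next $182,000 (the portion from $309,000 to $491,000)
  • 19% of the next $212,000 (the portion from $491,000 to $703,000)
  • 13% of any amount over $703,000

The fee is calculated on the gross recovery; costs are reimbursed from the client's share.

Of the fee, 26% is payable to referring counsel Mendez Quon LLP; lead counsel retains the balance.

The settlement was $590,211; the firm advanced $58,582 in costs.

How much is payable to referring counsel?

$41,659.82

Fee base is the gross recovery, $590,211; costs are reimbursed separately.
First $114,000 at 34.5% = $39,330.00
Next $195,000 at 29% = $56,550.00
Next $182,000 at 25% = $45,500.00
Remaining $99,211 at 19% = $18,850.09
Fee: $39,330.00 + $56,550.00 + $45,500.00 + $18,850.09 = $160,230.09
Referral share: 26% of $160,230.09 = $41,659.82; lead counsel retains $160,230.09 − $41,659.82 = $118,570.27.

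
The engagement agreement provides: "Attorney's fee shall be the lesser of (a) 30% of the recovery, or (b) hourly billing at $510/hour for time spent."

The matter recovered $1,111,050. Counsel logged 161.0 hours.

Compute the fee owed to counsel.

(a) 30% of $1,111,050 = $333,315.00
(b) 161.0 × $510 = $82,110.00
The lesser is (b): $82,110.00.

$82,110.00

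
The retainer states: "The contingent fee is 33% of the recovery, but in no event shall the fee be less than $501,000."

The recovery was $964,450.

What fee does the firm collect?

33% of $964,450 = $318,268.50
That is below the $501,000 minimum, so the minimum applies.

$501,000.00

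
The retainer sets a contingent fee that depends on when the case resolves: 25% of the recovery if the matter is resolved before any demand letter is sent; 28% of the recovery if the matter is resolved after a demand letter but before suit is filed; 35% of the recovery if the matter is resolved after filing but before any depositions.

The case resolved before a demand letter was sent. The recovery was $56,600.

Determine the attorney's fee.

The matter resolved before a demand letter was sent, so the 25% rate applies.
$56,600 × 25% = $14,150.00

$14,150.00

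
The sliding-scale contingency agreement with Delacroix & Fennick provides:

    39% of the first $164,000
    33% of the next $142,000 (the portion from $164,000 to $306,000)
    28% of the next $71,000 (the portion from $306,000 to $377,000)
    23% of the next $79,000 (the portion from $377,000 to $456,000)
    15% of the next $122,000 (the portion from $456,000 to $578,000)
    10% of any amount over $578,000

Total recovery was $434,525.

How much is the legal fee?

$143,930.75

First $164,000 at 39% = $63,960.00
Next $142,000 at 33% = $46,860.00
Next $71,000 at 28% = $19,880.00
Remaining $57,525 at 23% = $13,230.75
Fee: $63,960.00 + $46,860.00 + $19,880.00 + $13,230.75 = $143,930.75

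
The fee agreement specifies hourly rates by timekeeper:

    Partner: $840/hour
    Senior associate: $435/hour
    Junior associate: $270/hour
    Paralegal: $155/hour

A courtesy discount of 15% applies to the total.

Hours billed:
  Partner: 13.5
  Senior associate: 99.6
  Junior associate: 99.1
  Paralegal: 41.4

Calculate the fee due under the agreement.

$74,664.00

Partner: 13.5 × $840 = $11,340.00
Senior associate: 99.6 × $435 = $43,326.00
Junior associate: 99.1 × $270 = $26,757.00
Paralegal: 41.4 × $155 = $6,417.00
Subtotal: $87,840.00
Less 15% discount: −$13,176.00
Total: $87,840.00 − $13,176.00 = $74,664.00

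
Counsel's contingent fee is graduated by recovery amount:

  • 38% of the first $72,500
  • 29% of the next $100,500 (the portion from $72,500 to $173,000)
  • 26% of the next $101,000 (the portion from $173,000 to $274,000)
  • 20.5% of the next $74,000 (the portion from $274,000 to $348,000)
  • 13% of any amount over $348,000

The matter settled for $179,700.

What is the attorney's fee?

First $72,500 at 38% = $27,550.00
Next $100,500 at 29% = $29,145.00
Remaining $6,700 at 26% = $1,742.00
Fee: $27,550.00 + $29,145.00 + $1,742.00 = $58,437.00

$58,437.00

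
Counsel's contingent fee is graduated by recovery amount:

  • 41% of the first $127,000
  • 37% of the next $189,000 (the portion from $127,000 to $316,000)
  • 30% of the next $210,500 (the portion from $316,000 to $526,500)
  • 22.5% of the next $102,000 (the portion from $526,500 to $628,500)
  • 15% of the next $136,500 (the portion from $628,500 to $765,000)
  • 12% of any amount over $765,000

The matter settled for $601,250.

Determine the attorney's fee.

$201,968.75

First $127,000 at 41% = $52,070.00
Next $189,000 at 37% = $69,930.00
Next $210,500 at 30% = $63,150.00
Remaining $74,750 at 22.5% = $16,818.75
Fee: $52,070.00 + $69,930.00 + $63,150.00 + $16,818.75 = $201,968.75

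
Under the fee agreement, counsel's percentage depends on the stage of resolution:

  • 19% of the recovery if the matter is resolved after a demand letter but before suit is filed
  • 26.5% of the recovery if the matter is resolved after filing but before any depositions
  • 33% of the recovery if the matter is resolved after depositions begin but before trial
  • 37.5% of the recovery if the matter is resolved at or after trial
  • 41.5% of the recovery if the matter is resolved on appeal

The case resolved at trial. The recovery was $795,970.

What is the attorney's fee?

$298,488.75

The matter resolved at trial, so the 37.5% rate applies.
$795,970 × 37.5% = $298,488.75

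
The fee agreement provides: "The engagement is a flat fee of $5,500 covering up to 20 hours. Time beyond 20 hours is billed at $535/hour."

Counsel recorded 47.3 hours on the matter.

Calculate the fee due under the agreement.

Flat fee: $5,500.00
Excess hours: 47.3 − 20 = 27.3
Overrun: 27.3 × $535 = $14,605.50
Total: $5,500.00 + $14,605.50 = $20,105.50

$20,105.50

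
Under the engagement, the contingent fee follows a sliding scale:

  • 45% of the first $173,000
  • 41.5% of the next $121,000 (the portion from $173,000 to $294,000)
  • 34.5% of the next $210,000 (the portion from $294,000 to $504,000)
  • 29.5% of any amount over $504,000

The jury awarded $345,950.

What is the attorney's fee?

First $173,000 at 45% = $77,850.00
Next $121,000 at 41.5% = $50,215.00
Remaining $51,950 at 34.5% = $17,922.75
Fee: $77,850.00 + $50,215.00 + $17,922.75 = $145,987.75

$145,987.75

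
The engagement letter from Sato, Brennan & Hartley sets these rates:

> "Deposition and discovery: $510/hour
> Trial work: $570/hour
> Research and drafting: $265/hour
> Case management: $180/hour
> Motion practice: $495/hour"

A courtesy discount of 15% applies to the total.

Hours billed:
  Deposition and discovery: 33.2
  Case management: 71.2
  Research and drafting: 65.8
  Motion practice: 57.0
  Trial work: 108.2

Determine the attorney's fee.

$116,512.90

Deposition and discovery: 33.2 × $510 = $16,932.00
Trial work: 108.2 × $570 = $61,674.00
Research and drafting: 65.8 × $265 = $17,437.00
Case management: 71.2 × $180 = $12,816.00
Motion practice: 57.0 × $495 = $28,215.00
Subtotal: $137,074.00
Less 15% discount: −$20,561.10
Total: $137,074.00 − $20,561.10 = $116,512.90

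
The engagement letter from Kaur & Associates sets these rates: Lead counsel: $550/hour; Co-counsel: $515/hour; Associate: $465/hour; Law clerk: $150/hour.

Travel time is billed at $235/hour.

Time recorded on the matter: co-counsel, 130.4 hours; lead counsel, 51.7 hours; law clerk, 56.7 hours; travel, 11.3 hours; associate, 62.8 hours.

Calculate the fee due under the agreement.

Lead counsel: 51.7 × $550 = $28,435.00
Co-counsel: 130.4 × $515 = $67,156.00
Associate: 62.8 × $465 = $29,202.00
Law clerk: 56.7 × $150 = $8,505.00
Subtotal: $28,435.00 + $67,156.00 + $29,202.00 + $8,505.00 = $133,298.00
Travel: 11.3 × $235 = $2,655.50
Total: $133,298.00 + $2,655.50 = $135,953.50

$135,953.50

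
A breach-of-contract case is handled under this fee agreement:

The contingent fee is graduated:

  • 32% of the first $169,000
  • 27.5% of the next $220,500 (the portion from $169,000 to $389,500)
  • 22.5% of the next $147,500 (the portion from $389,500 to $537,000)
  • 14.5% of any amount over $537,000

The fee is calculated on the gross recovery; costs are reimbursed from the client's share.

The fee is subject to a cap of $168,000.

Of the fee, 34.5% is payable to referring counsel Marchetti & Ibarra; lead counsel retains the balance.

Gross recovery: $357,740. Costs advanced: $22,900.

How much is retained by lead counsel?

$69,419.19

Fee base is the gross recovery, $357,740; costs are reimbursed separately.
First $169,000 at 32% = $54,080.00
Remaining $188,740 at 27.5% = $51,903.50
Fee: $54,080.00 + $51,903.50 = $105,983.50
$105,983.50 is under the $168,000 cap.
Referral share: 34.5% of $105,983.50 = $36,564.31; lead counsel retains $105,983.50 − $36,564.31 = $69,419.19.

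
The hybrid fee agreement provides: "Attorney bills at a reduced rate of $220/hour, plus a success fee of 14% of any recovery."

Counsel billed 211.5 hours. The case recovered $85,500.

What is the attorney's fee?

Hourly: 211.5 × $220 = $46,530.00
Success fee: 14% of $85,500 = $11,970.00
Total: $46,530.00 + $11,970.00 = $58,500.00

$58,500.00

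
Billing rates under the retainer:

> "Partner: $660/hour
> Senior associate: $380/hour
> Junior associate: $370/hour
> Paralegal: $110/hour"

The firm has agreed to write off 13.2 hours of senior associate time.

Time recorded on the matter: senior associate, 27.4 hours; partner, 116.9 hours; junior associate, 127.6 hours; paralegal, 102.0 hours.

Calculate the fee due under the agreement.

$140,982.00

Partner: 116.9 × $660 = $77,154.00
Senior associate: 27.4 × $380 = $10,412.00
Junior associate: 127.6 × $370 = $47,212.00
Paralegal: 102.0 × $110 = $11,220.00
Subtotal: $145,998.00
Write-off: 13.2 × $380 = $5,016.00
Total: $145,998.00 − $5,016.00 = $140,982.00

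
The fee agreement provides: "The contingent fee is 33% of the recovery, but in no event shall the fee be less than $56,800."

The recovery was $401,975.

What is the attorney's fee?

$132,651.75

33% of $401,975 = $132,651.75
That exceeds the $56,800 minimum.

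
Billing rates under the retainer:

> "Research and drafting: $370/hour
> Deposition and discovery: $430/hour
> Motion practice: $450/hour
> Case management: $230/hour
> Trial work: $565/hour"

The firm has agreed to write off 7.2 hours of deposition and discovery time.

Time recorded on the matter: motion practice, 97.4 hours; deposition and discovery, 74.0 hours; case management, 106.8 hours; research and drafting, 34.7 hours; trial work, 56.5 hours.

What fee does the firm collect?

$141,879.50

Research and drafting: 34.7 × $370 = $12,839.00
Deposition and discovery: 74.0 × $430 = $31,820.00
Motion practice: 97.4 × $450 = $43,830.00
Case management: 106.8 × $230 = $24,564.00
Trial work: 56.5 × $565 = $31,922.50
Subtotal: $144,975.50
Write-off: 7.2 × $430 = $3,096.00
Total: $144,975.50 − $3,096.00 = $141,879.50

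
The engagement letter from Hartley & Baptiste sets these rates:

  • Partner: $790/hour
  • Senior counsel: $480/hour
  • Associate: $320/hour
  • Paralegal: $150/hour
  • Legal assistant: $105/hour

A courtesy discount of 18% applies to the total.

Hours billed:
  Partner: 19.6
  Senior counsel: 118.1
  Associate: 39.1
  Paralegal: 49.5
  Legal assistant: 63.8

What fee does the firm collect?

$81,022.56

Partner: 19.6 × $790 = $15,484.00
Senior counsel: 118.1 × $480 = $56,688.00
Associate: 39.1 × $320 = $12,512.00
Paralegal: 49.5 × $150 = $7,425.00
Legal assistant: 63.8 × $105 = $6,699.00
Subtotal: $98,808.00
Less 18% discount: −$17,785.44
Total: $98,808.00 − $17,785.44 = $81,022.56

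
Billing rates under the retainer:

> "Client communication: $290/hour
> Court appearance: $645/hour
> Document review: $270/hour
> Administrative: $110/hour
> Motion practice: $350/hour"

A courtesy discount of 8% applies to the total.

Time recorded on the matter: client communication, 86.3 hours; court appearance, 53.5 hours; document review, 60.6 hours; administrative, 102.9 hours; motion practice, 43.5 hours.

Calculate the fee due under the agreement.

$94,245.26

Client communication: 86.3 × $290 = $25,027.00
Court appearance: 53.5 × $645 = $34,507.50
Document review: 60.6 × $270 = $16,362.00
Administrative: 102.9 × $110 = $11,319.00
Motion practice: 43.5 × $350 = $15,225.00
Subtotal: $102,440.50
Less 8% discount: −$8,195.24
Total: $102,440.50 − $8,195.24 = $94,245.26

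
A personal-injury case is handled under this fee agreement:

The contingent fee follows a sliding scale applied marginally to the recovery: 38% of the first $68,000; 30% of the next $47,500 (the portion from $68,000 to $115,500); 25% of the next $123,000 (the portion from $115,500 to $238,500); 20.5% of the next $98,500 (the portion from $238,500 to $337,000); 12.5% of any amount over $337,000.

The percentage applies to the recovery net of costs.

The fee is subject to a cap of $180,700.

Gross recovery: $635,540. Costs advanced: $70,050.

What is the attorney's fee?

$119,593.75

Fee base (net of costs): $635,540 − $70,050 = $565,490
First $68,000 at 38% = $25,840.00
Next $47,500 at 30% = $14,250.00
Next $123,000 at 25% = $30,750.00
Next $98,500 at 20.5% = $20,192.50
Remaining $228,490 at 12.5% = $28,561.25
Fee: $25,840.00 + $14,250.00 + $30,750.00 + $20,192.50 + $28,561.25 = $119,593.75
$119,593.75 is under the $180,700 cap.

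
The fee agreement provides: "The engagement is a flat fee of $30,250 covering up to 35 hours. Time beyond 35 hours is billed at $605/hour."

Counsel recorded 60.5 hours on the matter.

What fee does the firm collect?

$45,677.50

Flat fee: $30,250.00
Excess hours: 60.5 − 35 = 25.5
Overrun: 25.5 × $605 = $15,427.50
Total: $30,250.00 + $15,427.50 = $45,677.50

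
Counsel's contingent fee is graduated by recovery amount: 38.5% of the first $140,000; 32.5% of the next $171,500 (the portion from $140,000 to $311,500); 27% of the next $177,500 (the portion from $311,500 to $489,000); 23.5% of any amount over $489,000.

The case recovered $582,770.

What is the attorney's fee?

$179,598.45

First $140,000 at 38.5% = $53,900.00
Next $171,500 at 32.5% = $55,737.50
Next $177,500 at 27% = $47,925.00
Remaining $93,770 at 23.5% = $22,035.95
Fee: $53,900.00 + $55,737.50 + $47,925.00 + $22,035.95 = $179,598.45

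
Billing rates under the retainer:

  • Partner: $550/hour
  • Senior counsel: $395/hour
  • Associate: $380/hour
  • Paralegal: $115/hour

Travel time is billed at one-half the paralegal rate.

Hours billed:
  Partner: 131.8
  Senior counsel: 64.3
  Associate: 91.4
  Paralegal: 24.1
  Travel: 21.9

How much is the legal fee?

$136,651.25

Partner: 131.8 × $550 = $72,490.00
Senior counsel: 64.3 × $395 = $25,398.50
Associate: 91.4 × $380 = $34,732.00
Paralegal: 24.1 × $115 = $2,771.50
Subtotal: $72,490.00 + $25,398.50 + $34,732.00 + $2,771.50 = $135,392.00
Travel: 21.9 × ($115 ÷ 2) = 21.9 × $57.50 = $1,259.25
Total: $135,392.00 + $1,259.25 = $136,651.25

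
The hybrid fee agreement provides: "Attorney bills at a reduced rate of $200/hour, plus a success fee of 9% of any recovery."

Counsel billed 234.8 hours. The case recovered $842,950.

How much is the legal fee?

$122,825.50

Hourly: 234.8 × $200 = $46,960.00
Success fee: 9% of $842,950 = $75,865.50
Total: $46,960.00 + $75,865.50 = $122,825.50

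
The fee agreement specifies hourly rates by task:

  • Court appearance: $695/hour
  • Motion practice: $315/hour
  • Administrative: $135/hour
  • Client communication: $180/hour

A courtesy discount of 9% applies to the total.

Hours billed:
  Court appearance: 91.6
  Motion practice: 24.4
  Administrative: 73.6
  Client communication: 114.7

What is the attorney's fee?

Court appearance: 91.6 × $695 = $63,662.00
Motion practice: 24.4 × $315 = $7,686.00
Administrative: 73.6 × $135 = $9,936.00
Client communication: 114.7 × $180 = $20,646.00
Subtotal: $101,930.00
Less 9% discount: −$9,173.70
Total: $101,930.00 − $9,173.70 = $92,756.30

$92,756.30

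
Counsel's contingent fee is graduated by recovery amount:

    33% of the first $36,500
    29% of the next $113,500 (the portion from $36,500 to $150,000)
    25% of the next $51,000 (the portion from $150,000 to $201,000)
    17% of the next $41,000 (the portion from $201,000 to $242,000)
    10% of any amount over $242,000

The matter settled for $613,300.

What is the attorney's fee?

$101,810.00

First $36,500 at 33% = $12,045.00
Next $113,500 at 29% = $32,915.00
Next $51,000 at 25% = $12,750.00
Next $41,000 at 17% = $6,970.00
Remaining $371,300 at 10% = $37,130.00
Fee: $12,045.00 + $32,915.00 + $12,750.00 + $6,970.00 + $37,130.00 = $101,810.00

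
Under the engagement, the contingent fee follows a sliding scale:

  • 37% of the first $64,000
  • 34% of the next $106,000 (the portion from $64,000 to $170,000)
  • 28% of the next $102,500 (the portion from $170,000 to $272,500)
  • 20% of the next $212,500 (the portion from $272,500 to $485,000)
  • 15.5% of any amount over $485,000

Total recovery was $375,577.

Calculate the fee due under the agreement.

First $64,000 at 37% = $23,680.00
Next $106,000 at 34% = $36,040.00
Next $102,500 at 28% = $28,700.00
Remaining $103,077 at 20% = $20,615.40
Fee: $23,680.00 + $36,040.00 + $28,700.00 + $20,615.40 = $109,035.40

$109,035.40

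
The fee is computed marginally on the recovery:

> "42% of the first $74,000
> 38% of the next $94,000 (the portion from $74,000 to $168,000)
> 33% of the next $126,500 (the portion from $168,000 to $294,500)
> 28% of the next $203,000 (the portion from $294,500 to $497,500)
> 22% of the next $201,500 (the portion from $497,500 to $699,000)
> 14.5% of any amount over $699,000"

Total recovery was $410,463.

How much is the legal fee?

First $74,000 at 42% = $31,080.00
Next $94,000 at 38% = $35,720.00
Next $126,500 at 33% = $41,745.00
Remaining $115,963 at 28% = $32,469.64
Fee: $31,080.00 + $35,720.00 + $41,745.00 + $32,469.64 = $141,014.64

$141,014.64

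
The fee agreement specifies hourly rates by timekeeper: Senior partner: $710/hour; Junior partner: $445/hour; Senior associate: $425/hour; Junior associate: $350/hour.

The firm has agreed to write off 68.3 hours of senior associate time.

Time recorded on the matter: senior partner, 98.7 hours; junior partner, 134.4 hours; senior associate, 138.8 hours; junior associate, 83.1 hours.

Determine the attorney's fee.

Senior partner: 98.7 × $710 = $70,077.00
Junior partner: 134.4 × $445 = $59,808.00
Senior associate: 138.8 × $425 = $58,990.00
Junior associate: 83.1 × $350 = $29,085.00
Subtotal: $217,960.00
Write-off: 68.3 × $425 = $29,027.50
Total: $217,960.00 − $29,027.50 = $188,932.50

$188,932.50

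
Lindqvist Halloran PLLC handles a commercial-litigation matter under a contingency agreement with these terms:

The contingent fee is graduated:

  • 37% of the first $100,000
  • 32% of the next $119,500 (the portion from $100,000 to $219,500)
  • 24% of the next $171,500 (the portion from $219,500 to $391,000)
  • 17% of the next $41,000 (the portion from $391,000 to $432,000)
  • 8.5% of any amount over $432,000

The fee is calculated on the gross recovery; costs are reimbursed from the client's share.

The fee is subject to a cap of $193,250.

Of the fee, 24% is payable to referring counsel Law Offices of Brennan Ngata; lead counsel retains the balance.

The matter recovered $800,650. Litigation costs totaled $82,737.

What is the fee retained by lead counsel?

$117,575.99

Fee base is the gross recovery, $800,650; costs are reimbursed separately.
First $100,000 at 37% = $37,000.00
Next $119,500 at 32% = $38,240.00
Next $171,500 at 24% = $41,160.00
Next $41,000 at 17% = $6,970.00
Remaining $368,650 at 8.5% = $31,335.25
Fee: $37,000.00 + $38,240.00 + $41,160.00 + $6,970.00 + $31,335.25 = $154,705.25
$154,705.25 is under the $193,250 cap.
Referral share: 24% of $154,705.25 = $37,129.26; lead counsel retains $154,705.25 − $37,129.26 = $117,575.99.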